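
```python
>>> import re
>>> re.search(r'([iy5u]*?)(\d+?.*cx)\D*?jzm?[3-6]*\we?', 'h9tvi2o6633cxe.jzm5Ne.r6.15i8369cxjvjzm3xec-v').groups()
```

The match spans [1:42] → '9tvi2o6633cxe.jzm5Ne.r6.15i8369cxjvjzm3xe'.
Captured: group 1 = '', group 2 = '9tvi2o6633cxe.jzm5Ne.r6.15i8369cx'.

('', '9tvi2o6633cxe.jzm5Ne.r6.15i8369cx')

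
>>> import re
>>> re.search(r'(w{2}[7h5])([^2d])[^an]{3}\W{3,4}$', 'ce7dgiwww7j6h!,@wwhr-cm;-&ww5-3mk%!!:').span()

(26, 37)

The match spans [26:37] → 'ww5-3mk%!!:'.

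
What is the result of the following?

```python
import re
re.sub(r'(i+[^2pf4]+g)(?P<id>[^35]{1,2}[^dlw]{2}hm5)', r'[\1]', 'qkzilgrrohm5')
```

'qkz[ilg]'

Each match is replaced using the text its own group 1 captured.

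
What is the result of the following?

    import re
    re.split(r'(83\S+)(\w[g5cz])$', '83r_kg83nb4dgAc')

['', '83r_kg83nb4dg', 'Ac', '']

With a capturing group present, the delimiter's captured portion is kept in the result list.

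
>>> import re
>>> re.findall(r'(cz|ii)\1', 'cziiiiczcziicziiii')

['ii', 'cz', 'ii']

A backreference is literal: `\1` must see the identical characters the first group matched.
Matches: at [2:6] match 'iiii', group 1 = 'ii'; at [6:10] match 'czcz', group 1 = 'cz'; at [14:18] match 'iiii', group 1 = 'ii'.
With a single group, `findall` returns only what that group captured — 3 items.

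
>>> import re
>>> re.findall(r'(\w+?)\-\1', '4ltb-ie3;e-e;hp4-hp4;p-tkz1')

`\1` has to match the exact text group 1 already captured.
Walking the string: at [9:12] match 'e-e', group 1 = 'e'; at [13:20] match 'hp4-hp4', group 1 = 'hp4'.
`findall` collects group 1 from each match (2 total).

['e', 'hp4']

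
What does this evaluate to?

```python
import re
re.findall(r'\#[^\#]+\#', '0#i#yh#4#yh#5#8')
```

Scanning left to right: at [1:4] → '#i#'; at [6:9] → '#4#'; at [11:14] → '#5#'.
Since nothing is captured, `findall` lists the 3 matched substrings directly.

['#i#', '#4#', '#5#']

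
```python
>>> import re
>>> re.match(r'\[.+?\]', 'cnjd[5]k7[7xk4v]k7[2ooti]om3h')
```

With `match`, the pattern is implicitly anchored at the beginning.
Here the string doesn't start with a match, so the call returns None.

None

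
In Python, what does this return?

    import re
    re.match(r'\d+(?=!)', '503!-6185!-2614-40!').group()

'503'

The `(?=…)`/`(?<=…)` assertion just peeks at neighbouring text; it doesn't advance the match position.
`re.match` won't scan ahead — the pattern has to work from the very first character.
The match spans [0:3] → '503'.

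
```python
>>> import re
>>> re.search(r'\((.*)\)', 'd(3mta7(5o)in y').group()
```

`search` walks the string left to right and returns the first match it finds.
The match spans [1:11] → '(3mta7(5o)'.
Captured: group 1 = '3mta7(5o'.

'(3mta7(5o)'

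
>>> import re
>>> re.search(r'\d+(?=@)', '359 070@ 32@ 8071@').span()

(4, 7)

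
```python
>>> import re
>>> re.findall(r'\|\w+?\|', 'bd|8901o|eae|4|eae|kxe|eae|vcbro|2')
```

['|8901o|', '|4|', '|kxe|', '|vcbro|']

`findall` yields the raw match text (4 of them) because the pattern has no groups.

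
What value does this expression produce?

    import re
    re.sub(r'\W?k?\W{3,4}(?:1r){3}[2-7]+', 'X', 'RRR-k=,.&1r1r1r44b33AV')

The pattern matches optionally a non-word character, then optionally the literal 'k'; then 3 to 4 of a non-word character, then the literal '1r' repeated 3 times, then one or more of a character in [2-7].
Each match is replaced by 'X'.

'RRRXb33AV'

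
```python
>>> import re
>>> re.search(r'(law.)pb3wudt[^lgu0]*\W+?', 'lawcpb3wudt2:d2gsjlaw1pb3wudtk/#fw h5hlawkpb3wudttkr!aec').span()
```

(0, 13)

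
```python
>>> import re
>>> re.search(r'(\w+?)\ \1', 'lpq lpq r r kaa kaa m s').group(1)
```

After group 1 captures some text, `\1` only succeeds where that same text appears again.
`re.search` scans for the first position where the pattern succeeds.
The match spans [0:7] → 'lpq lpq'.
Captured: group 1 = 'lpq'.

'lpq'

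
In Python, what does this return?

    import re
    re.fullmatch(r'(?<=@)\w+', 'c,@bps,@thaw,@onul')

None

The lookaround is zero-width — it requires the adjacent text to match without consuming it, so the asserted text isn't part of the match.
For `fullmatch`, every character of the input must be accounted for by the pattern.
Here the pattern can't cover the whole string, so the call returns None.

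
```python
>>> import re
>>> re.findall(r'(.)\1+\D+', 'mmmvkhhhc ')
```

['m']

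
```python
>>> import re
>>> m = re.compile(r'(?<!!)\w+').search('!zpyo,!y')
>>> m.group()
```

The negative lookahead/lookbehind blocks any match where the forbidden context is present.
The match spans [2:5] → 'pyo'.

'pyo'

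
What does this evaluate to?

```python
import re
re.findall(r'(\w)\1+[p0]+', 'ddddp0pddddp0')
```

['d', 'd']

After group 1 captures some text, `\1` only succeeds where that same text appears again.
Matches: at [0:7] match 'ddddp0p', group 1 = 'd'; at [7:13] match 'ddddp0', group 1 = 'd'.
With a single group, `findall` returns only what that group captured — 2 items.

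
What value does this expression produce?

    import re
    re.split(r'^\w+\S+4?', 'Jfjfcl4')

Pattern: anchored at the start of the string; then one or more of a word character, then one or more of a non-whitespace character; then optionally a literal '4'.
Matches to split on: at [0:7] → 'Jfjfcl4'.
Each match becomes a cut point; 2 segments remain.

['', '']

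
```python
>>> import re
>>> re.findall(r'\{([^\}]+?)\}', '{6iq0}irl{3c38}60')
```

['6iq0', '3c38']

One capturing group, so `findall` returns just the captured substring from each match — 2 in all.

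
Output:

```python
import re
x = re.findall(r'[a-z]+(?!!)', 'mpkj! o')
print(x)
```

['mpk', 'o']

The negative lookahead/lookbehind blocks any match where the forbidden context is present.
Matches: at [0:3] → 'mpk'; at [6:7] → 'o'.
Since nothing is captured, `findall` lists the 2 matched substrings directly.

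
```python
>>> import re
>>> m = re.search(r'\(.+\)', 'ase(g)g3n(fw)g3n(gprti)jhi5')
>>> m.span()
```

(3, 23)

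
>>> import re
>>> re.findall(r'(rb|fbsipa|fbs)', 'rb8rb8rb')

['rb', 'rb', 'rb']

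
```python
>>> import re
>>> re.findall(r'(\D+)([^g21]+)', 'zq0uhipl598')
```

[('zq', '0uhipl598')]

This matches one or more of a non-digit (captured); then one or more of any character except [g21] (captured).
Walking the string: at [0:11] match 'zq0uhipl598', groups = ('zq', '0uhipl598').
`findall` packs the 2 group values into a tuple for every match.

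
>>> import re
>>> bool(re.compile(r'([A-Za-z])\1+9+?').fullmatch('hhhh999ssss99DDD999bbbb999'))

False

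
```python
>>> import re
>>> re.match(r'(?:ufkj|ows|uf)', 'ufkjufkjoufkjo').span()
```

Alternation isn't longest-match — the leftmost alternative that fits at this position is chosen.
With `match`, the pattern is implicitly anchored at the beginning.
The match spans [0:4] → 'ufkj'.

(0, 4)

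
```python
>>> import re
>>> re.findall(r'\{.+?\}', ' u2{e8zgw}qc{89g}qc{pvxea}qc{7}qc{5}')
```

No capturing groups, so `findall` returns the 5 full match strings.

['{e8zgw}', '{89g}', '{pvxea}', '{7}', '{5}']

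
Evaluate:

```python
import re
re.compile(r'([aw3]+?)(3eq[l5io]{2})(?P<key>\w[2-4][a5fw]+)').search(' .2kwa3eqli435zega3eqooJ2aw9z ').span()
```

(4, 14)

This matches one or more of one of [aw3] (lazy) (captured); then the literal '3eq', then exactly 2 of one of [l5io] (captured); then a word character, then a character in [2-4], then one or more of one of [a5fw] (captured as 'key').
The match spans [4:14] → 'wa3eqli435'.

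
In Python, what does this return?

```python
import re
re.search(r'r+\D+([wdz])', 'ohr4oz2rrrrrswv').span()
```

(7, 14)

The match spans [7:14] → 'rrrrrsw'.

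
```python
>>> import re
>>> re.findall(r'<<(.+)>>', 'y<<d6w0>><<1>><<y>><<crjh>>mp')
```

`findall` collects group 1 from the one match (1 total).

['d6w0>><<1>><<y>><<crjh']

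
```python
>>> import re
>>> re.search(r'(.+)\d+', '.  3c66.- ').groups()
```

('.  3c6',)

The pattern matches one or more of any character (captured); then one or more of a digit.
`re.search` scans for the first position where the pattern succeeds.
The match spans [0:7] → '.  3c66'.
Captured: group 1 = '.  3c6'.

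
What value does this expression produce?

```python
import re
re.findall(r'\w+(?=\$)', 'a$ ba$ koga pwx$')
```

['a', 'ba', 'pwx']

The positive lookaround only admits positions where the adjacent text matches; those characters stay outside the span.
Scanning left to right: at [0:1] → 'a'; at [3:5] → 'ba'; at [12:15] → 'pwx'.
No capturing groups, so `findall` returns the 3 full match strings.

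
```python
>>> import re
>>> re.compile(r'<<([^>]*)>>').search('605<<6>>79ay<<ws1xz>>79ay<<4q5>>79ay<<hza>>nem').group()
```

`search` walks the string left to right and returns the first match it finds.
The match spans [3:8] → '<<6>>'.
Captured: group 1 = '6'.

'<<6>>'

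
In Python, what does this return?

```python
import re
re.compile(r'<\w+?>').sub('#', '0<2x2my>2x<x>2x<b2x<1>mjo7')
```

'0#2x#2x<b2x#mjo7'

Every occurrence is swapped for '#'.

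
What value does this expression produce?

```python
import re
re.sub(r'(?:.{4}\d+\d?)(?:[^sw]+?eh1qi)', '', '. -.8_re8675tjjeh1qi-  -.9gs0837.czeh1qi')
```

'-  -'

The pattern matches exactly 4 of any character, then one or more of a digit, then optionally a digit (non-capturing group); then one or more of any character except [sw] (lazy), then the literal 'eh', then the literal '1qi' (non-capturing group).
`sub` substitutes '' at each match site.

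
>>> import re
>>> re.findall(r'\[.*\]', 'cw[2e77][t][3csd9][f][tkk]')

['[2e77][t][3csd9][f][tkk]']

Matches: at [2:26] → '[2e77][t][3csd9][f][tkk]'.
With no groups in the pattern, `findall` gives back each whole match — 1 here.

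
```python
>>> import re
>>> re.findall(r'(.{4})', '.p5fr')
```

['.p5f']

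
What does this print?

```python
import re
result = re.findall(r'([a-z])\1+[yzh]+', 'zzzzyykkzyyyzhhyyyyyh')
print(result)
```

`\1` is not a pattern — it's the concrete string captured by group 1, re-applied verbatim.
With a single group, `findall` returns only what that group captured — 2 items.

['z', 'k']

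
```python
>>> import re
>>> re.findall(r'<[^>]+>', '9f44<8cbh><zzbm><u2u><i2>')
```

Matches: at [4:10] → '<8cbh>'; at [10:16] → '<zzbm>'; at [16:21] → '<u2u>'; at [21:25] → '<i2>'.
No capturing groups, so `findall` returns the 4 full match strings.

['<8cbh>', '<zzbm>', '<u2u>', '<i2>']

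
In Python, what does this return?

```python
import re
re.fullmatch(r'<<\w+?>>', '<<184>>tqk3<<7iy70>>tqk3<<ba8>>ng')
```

For `fullmatch`, every character of the input must be accounted for by the pattern.
Here the string isn't matched end-to-end, so the call returns None.

None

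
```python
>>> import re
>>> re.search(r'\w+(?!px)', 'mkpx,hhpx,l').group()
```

Because the assertion is negative and zero-width, positions next to the forbidden text are skipped.
`search` walks the string left to right and returns the first match it finds.
The match spans [0:4] → 'mkpx'.

'mkpx'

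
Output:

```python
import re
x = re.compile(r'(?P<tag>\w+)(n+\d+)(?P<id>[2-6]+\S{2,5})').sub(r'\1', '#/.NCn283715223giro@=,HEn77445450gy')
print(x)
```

#/.NC=,HE

Pattern: one or more of a word character (captured as 'tag'); then one or more of a literal 'n', then one or more of a digit (captured); then one or more of a character in [2-6], then 2 to 5 of a non-whitespace character (captured as 'id').
Matches: at [3:20] → 'NCn283715223giro@'; at [22:35] → 'HEn77445450gy'.
The replacement refers to a captured group, so each match is rewritten using its own captured text.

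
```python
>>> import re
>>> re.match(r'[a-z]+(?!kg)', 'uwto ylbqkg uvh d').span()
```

(0, 4)

A negative assertion filters positions out without eating any characters.
`re.match` only tries the pattern at the start of the string.
The match spans [0:4] → 'uwto'.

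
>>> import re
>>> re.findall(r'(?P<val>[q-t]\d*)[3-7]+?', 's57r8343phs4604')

['s5', 'r834', 's460']

The pattern matches a character in [q-t], then zero or more of a digit (captured as 'val'); then one or more of a character in [3-7] (lazy).
Matches: at [0:3] match 's57', group 1 = 's5'; at [3:8] match 'r8343', group 1 = 'r834'; at [10:15] match 's4604', group 1 = 's460'.
One capturing group, so `findall` returns just the captured substring from each match — 3 in all.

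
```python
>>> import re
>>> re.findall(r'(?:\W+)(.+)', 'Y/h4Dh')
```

This matches one or more of a non-word character (non-capturing group); then one or more of any character (captured).
Scanning left to right: at [1:6] match '/h4Dh', group 1 = 'h4Dh'.
`findall` collects group 1 from the one match (1 total).

['h4Dh']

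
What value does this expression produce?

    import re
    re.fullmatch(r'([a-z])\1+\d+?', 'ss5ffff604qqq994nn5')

`re.fullmatch` requires the pattern to consume the entire string.
Here the string isn't matched end-to-end, so the call returns None.

None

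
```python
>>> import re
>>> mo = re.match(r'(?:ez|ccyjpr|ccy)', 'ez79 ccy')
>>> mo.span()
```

`match` is anchored at position 0; if the pattern doesn't fit there, it returns None.
The match spans [0:2] → 'ez'.

(0, 2)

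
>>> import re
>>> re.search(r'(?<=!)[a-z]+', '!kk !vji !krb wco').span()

Because the assertion is zero-width, the text it checks is not consumed and won't appear in the result.
`re.search` scans for the first position where the pattern succeeds.
The match spans [1:3] → 'kk'.

(1, 3)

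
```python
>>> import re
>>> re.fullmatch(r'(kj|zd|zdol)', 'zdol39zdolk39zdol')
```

`re.fullmatch` is like wrapping the pattern in `^…$` (in single-line mode).
Here there's no way to consume every character, so the call returns None.

None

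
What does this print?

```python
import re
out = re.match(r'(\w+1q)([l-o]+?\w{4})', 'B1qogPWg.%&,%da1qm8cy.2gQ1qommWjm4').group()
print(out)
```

Pattern: one or more of a word character, then the literal '1q' (captured); then one or more of a character in [l-o] (lazy), then exactly 4 of a word character (captured).
`re.match` won't scan ahead — the pattern has to work from the very first character.
The match spans [0:8] → 'B1qogPWg'.
Captured: group 1 = 'B1q', group 2 = 'ogPWg'.

B1qogPWg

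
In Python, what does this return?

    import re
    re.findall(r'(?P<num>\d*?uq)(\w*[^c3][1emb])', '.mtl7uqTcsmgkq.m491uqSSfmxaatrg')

Pattern: zero or more of a digit (lazy), then the literal 'uq' (captured as 'num'); then zero or more of a word character, then any character except [c3], then one of [1emb] (captured).
Multiple groups make `findall` return tuples — one 2-tuple for each match.

[('7uq', 'Tcsmgkq.m'), ('491uq', 'SSfm')]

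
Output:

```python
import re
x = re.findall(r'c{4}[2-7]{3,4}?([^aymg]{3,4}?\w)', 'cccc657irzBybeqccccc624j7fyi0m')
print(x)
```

With the lazy modifier that quantifier settles for the fewest repetitions that let the rest of the pattern succeed (the atoms after it are unaffected and can still be greedy).
`findall` collects group 1 from each match (2 total).

['irzB', 'j7fy']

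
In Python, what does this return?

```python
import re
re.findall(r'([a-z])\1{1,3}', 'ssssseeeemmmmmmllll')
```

['s', 'e', 'm', 'm', 'l']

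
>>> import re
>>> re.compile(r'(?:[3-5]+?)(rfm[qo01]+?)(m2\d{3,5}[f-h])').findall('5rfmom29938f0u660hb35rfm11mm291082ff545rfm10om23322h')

[('rfmo', 'm29938f'), ('rfm10o', 'm23322h')]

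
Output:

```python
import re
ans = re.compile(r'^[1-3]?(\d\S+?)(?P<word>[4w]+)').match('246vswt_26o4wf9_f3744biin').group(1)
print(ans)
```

Pattern: anchored at the start of the string; then optionally a character in [1-3]; then a digit, then one or more of a non-whitespace character (lazy) (captured); then one or more of one of [4w] (captured as 'word').
Because the quantifier is non-greedy, it stops expanding at the earliest point where the rest of the pattern can succeed.
`re.match` only tries the pattern at the start of the string.
The match spans [0:6] → '246vsw'.
Captured: group 1 = '46vs', group 2 = 'w'.

46vs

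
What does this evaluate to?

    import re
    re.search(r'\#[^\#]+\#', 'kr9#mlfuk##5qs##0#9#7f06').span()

Unlike `match`, `search` isn't anchored — it looks for the pattern anywhere in the string.
The match spans [3:10] → '#mlfuk#'.

(3, 10)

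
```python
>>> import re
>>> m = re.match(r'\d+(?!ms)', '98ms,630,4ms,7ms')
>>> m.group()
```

Because the assertion is negative and zero-width, positions next to the forbidden text are skipped.
`re.match` won't scan ahead — the pattern has to work from the very first character.
The match spans [0:1] → '9'.

'9'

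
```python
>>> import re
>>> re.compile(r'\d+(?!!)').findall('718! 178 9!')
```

A negative assertion filters positions out without eating any characters.
Scanning left to right: at [0:2] → '71'; at [5:8] → '178'.
Since nothing is captured, `findall` lists the 2 matched substrings directly.

['71', '178']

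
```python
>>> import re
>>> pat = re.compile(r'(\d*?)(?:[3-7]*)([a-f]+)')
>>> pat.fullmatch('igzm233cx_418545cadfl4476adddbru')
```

The pattern matches zero or more of a digit (lazy) (captured); then zero or more of a character in [3-7] (non-capturing group); then one or more of a character in [a-f] (captured).
`re.fullmatch` is like wrapping the pattern in `^…$` (in single-line mode).
Here the string isn't matched end-to-end, so the call returns None.

None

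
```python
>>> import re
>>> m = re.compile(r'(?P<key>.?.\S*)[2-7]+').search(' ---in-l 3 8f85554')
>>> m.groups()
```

('l ',)

The match spans [7:10] → 'l 3'.
Captured: group 1 = 'l '.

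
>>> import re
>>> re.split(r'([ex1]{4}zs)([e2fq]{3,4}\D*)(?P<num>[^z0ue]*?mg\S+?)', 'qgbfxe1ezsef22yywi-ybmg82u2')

['qgbf', 'xe1ezs', 'ef22yywi-yb', 'mg8', '2u2']

Pattern: exactly 4 of one of [ex1], then the literal 'zs' (captured); then 3 to 4 of one of [e2fq], then zero or more of a non-digit (captured); then zero or more of any character except [z0ue] (lazy), then the literal 'mg', then one or more of a non-whitespace character (lazy) (captured as 'num').
Matches to split on: at [4:24] → 'xe1ezsef22yywi-ybmg8'.
`re.split` interleaves the captured-group text with the surrounding fragments.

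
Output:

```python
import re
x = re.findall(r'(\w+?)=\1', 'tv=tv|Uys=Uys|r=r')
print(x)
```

['tv', 'Uys', 'r']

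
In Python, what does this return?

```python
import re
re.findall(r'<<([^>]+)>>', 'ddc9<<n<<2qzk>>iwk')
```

Scanning left to right: at [4:15] match '<<n<<2qzk>>', group 1 = 'n<<2qzk'.
One capturing group, so `findall` returns just the captured substring from the one match — 1 in all.

['n<<2qzk']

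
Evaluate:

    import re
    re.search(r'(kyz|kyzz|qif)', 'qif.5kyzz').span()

`search` walks the string left to right and returns the first match it finds.
The match spans [0:3] → 'qif'.
Captured: group 1 = 'qif'.

(0, 3)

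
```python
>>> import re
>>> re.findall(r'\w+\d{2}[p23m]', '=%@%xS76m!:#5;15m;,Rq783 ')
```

['xS76m', 'Rq783']

This matches one or more of a word character, then exactly 2 of a digit; then one of [p23m].
Walking the string: at [4:9] → 'xS76m'; at [19:24] → 'Rq783'.
Since nothing is captured, `findall` lists the 2 matched substrings directly.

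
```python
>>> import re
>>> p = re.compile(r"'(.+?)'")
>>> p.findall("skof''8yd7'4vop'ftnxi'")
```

A non-greedy quantifier consumes as few characters as it can — just enough that the remainder of the pattern still matches from where it stops; whatever follows it matches normally.
One capturing group, so `findall` returns just the captured substring from each match — 2 in all.

["'8yd7", 'ftnxi']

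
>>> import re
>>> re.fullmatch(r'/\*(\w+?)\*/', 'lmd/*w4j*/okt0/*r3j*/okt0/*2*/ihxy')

`re.fullmatch` is like wrapping the pattern in `^…$` (in single-line mode).
Here there's no way to consume every character, so the call returns None.

None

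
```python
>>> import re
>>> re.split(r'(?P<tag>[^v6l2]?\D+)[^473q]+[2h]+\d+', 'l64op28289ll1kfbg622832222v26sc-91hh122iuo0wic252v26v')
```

The pattern matches optionally any character except [v6l2], then one or more of a non-digit (captured as 'tag'); then one or more of any character except [473q], then one or more of one of [2h], then one or more of a digit.
`re.split` interleaves the captured-group text with the surrounding fragments.

['l6', '4op', '', 'v', 'v']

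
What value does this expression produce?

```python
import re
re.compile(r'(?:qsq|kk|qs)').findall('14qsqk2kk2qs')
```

Alternation isn't longest-match — the leftmost alternative that fits at this position is chosen.
No capturing groups, so `findall` returns the 3 full match strings.

['qsq', 'kk', 'qs']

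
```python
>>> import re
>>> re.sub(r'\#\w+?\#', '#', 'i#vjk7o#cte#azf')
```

'i#cte#azf'

Matches: at [1:8] → '#vjk7o#'.
`sub` substitutes '#' at each match site.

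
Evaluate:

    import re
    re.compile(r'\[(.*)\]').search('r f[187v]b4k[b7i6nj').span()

(3, 9)

`re.search` scans for the first position where the pattern succeeds.
The match spans [3:9] → '[187v]'.
Captured: group 1 = '187v'.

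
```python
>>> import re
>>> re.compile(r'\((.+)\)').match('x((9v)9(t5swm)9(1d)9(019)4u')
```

None

`match` is anchored at position 0; if the pattern doesn't fit there, it returns None.
Here the pattern fails at index 0, so the call returns None.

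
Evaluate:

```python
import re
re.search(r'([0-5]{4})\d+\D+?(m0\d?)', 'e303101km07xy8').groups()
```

This matches exactly 4 of a character in [0-5] (captured); then one or more of a digit, then one or more of a non-digit (lazy); then the literal 'm0', then optionally a digit (captured).
Unlike `match`, `search` isn't anchored — it looks for the pattern anywhere in the string.
The match spans [1:11] → '303101km07'.
Captured: group 1 = '3031', group 2 = 'm07'.

('3031', 'm07')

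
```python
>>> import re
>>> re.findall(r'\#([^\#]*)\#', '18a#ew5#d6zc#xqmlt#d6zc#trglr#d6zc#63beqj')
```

Walking the string: at [3:8] match '#ew5#', group 1 = 'ew5'; at [12:19] match '#xqmlt#', group 1 = 'xqmlt'; at [23:30] match '#trglr#', group 1 = 'trglr'.
Because there's exactly one group, `findall` drops the full match and keeps group 1 from each hit.

['ew5', 'xqmlt', 'trglr']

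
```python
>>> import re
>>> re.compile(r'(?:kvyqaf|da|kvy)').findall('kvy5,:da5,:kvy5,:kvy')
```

Scanning left to right: at [0:3] → 'kvy'; at [6:8] → 'da'; at [11:14] → 'kvy'; at [17:20] → 'kvy'.
No capturing groups, so `findall` returns the 4 full match strings.

['kvy', 'da', 'kvy', 'kvy']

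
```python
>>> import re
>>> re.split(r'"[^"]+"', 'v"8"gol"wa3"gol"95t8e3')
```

['v', 'gol', 'gol"95t8e3']

Matches to split on: at [1:4] → '"8"'; at [7:12] → '"wa3"'.
Splitting on the pattern gives 3 pieces.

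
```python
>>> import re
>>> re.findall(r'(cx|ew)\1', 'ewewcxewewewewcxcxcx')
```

['ew', 'ew', 'ew', 'cx']

`\1` has to match the exact text group 1 already captured.
Scanning left to right: at [0:4] match 'ewew', group 1 = 'ew'; at [6:10] match 'ewew', group 1 = 'ew'; at [10:14] match 'ewew', group 1 = 'ew'; at [14:18] match 'cxcx', group 1 = 'cx'.
With a single group, `findall` returns only what that group captured — 4 items.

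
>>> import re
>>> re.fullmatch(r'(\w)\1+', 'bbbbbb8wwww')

None

For `fullmatch`, every character of the input must be accounted for by the pattern.
Here the pattern can't cover the whole string, so the call returns None.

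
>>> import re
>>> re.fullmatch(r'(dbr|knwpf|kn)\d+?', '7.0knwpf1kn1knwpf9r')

None

`re.fullmatch` requires the pattern to consume the entire string.
Here there's no way to consume every character, so the call returns None.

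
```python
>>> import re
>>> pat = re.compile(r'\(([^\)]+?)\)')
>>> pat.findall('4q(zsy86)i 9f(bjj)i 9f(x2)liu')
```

Matches: at [2:9] match '(zsy86)', group 1 = 'zsy86'; at [13:18] match '(bjj)', group 1 = 'bjj'; at [22:26] match '(x2)', group 1 = 'x2'.
`findall` collects group 1 from each match (3 total).

['zsy86', 'bjj', 'x2']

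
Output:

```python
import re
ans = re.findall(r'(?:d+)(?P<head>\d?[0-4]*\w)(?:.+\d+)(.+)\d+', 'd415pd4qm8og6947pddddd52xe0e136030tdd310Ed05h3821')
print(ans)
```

[('415', '2')]

The pattern matches one or more of a literal 'd' (non-capturing group); then optionally a digit, then zero or more of a character in [0-4], then a word character (captured as 'head'); then one or more of any character, then one or more of a digit (non-capturing group); then one or more of any character (captured); then one or more of a digit.
Scanning left to right: at [0:49] match 'd415pd4qm8og6947pddddd52xe0e136030tdd310Ed05h3821', groups = ('415', '2').
2 groups means the one result is a tuple of 2 captured strings — 1 here.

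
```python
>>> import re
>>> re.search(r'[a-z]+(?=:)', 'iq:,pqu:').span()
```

(0, 2)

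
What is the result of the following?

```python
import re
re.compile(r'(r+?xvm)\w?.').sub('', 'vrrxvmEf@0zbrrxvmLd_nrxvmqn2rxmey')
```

'v@0zb_n2rxmey'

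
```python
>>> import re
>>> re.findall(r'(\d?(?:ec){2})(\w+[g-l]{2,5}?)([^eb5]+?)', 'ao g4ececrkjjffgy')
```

[('4ecec', 'rkjj', 'f')]

With the lazy modifier that quantifier settles for the fewest repetitions that let the rest of the pattern succeed (the atoms after it are unaffected and can still be greedy).
`findall` packs the 3 group values into a tuple for every match.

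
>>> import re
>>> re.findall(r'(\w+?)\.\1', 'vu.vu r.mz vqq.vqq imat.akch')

['vu', 'vqq']

`\1` has to match the exact text group 1 already captured.
Matches: at [0:5] match 'vu.vu', group 1 = 'vu'; at [11:18] match 'vqq.vqq', group 1 = 'vqq'.
With a single group, `findall` returns only what that group captured — 2 items.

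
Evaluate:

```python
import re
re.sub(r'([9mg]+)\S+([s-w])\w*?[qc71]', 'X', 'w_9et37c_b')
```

'w_Xc_b'

This matches one or more of one of [9mg] (captured); then one or more of a non-whitespace character; then a character in [s-w] (captured); then zero or more of a word character (lazy), then one of [qc71].
Lazy quantifiers expand one character at a time until the remainder of the pattern can match.
Matches: at [2:7] → '9et37'.
Every occurrence is swapped for 'X'.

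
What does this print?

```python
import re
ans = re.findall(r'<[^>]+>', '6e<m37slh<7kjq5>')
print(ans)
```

['<m37slh<7kjq5>']

Walking the string: at [2:16] → '<m37slh<7kjq5>'.
Since nothing is captured, `findall` lists the 1 matched substring directly.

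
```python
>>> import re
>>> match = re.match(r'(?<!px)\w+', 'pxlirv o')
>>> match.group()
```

'pxlirv'

`match` is anchored at position 0; if the pattern doesn't fit there, it returns None.
The match spans [0:6] → 'pxlirv'.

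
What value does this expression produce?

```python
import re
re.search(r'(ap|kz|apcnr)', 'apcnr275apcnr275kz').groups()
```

('ap',)

Alternation isn't longest-match — the leftmost alternative that fits at this position is chosen.
Unlike `match`, `search` isn't anchored — it looks for the pattern anywhere in the string.
The match spans [0:2] → 'ap'.
Captured: group 1 = 'ap'.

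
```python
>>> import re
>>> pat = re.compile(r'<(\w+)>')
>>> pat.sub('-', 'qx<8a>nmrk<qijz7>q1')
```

'qx-nmrk-q1'

`sub` substitutes '-' at each match site.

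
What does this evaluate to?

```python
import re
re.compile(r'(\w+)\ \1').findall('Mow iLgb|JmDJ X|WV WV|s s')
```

A backreference is literal: `\1` must see the identical characters the first group matched.
One capturing group, so `findall` returns just the captured substring from each match — 2 in all.

['WV', 's']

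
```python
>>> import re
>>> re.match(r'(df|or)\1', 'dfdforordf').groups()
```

`\1` has to match the exact text group 1 already captured.
With `match`, the pattern is implicitly anchored at the beginning.
The match spans [0:4] → 'dfdf'.
Captured: group 1 = 'df'.

('df',)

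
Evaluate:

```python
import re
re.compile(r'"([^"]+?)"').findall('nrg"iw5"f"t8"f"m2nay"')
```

['iw5', 't8', 'm2nay']

Matches: at [3:8] match '"iw5"', group 1 = 'iw5'; at [9:13] match '"t8"', group 1 = 't8'; at [14:21] match '"m2nay"', group 1 = 'm2nay'.
With a single group, `findall` returns only what that group captured — 3 items.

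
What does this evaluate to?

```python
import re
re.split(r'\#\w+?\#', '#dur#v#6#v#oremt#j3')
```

['', 'v', 'v', 'j3']

Splitting on the pattern gives 4 pieces.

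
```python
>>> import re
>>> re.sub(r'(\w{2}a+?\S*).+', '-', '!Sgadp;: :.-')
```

'!-'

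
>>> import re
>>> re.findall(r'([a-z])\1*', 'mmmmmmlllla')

The backreference `\1` re-matches whatever the first group consumed, character for character.
With a single group, `findall` returns only what that group captured — 3 items.

['m', 'l', 'a']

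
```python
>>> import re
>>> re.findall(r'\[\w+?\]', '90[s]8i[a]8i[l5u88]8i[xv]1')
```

['[s]', '[a]', '[l5u88]', '[xv]']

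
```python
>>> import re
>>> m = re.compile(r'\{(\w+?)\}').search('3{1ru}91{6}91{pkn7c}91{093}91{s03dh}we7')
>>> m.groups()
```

('1ru',)

`search` walks the string left to right and returns the first match it finds.
The match spans [1:6] → '{1ru}'.
Captured: group 1 = '1ru'.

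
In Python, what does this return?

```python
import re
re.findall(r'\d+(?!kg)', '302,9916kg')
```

['302', '991']

A negative assertion filters positions out without eating any characters.
Matches: at [0:3] → '302'; at [4:7] → '991'.
No capturing groups, so `findall` returns the 2 full match strings.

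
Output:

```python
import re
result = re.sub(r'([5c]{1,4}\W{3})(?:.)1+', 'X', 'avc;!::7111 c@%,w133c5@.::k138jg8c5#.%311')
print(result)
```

avc;!::7111 X33c5@.::k138jg8X

Each match is replaced by 'X'.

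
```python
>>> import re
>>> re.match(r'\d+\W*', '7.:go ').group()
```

Pattern: one or more of a digit; then zero or more of a non-word character.
`re.match` only tries the pattern at the start of the string.
The match spans [0:3] → '7.:'.

'7.:'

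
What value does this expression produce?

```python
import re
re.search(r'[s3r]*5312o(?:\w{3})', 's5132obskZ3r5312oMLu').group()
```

'3r5312oMLu'

The match spans [10:20] → '3r5312oMLu'.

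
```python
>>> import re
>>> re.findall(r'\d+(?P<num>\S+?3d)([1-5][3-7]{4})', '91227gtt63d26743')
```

[('gtt63d', '26743')]

Pattern: one or more of a digit; then one or more of a non-whitespace character (lazy), then the literal '3d' (captured as 'num'); then a character in [1-5], then exactly 4 of a character in [3-7] (captured).
Walking the string: at [0:16] match '91227gtt63d26743', groups = ('gtt63d', '26743').
2 groups means the one result is a tuple of 2 captured strings — 1 here.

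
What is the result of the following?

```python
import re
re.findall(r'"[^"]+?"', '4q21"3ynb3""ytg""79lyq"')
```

['"3ynb3"', '"ytg"', '"79lyq"']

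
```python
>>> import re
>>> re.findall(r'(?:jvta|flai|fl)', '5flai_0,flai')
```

['flai', 'flai']

Branches in `(...|...)` are attempted left-to-right; the first branch that allows the whole pattern to succeed is taken.
Walking the string: at [1:5] → 'flai'; at [8:12] → 'flai'.
Since nothing is captured, `findall` lists the 2 matched substrings directly.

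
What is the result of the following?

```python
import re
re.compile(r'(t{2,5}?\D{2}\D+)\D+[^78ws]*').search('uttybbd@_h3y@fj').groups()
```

This matches 2 to 5 of a literal 't' (lazy), then exactly 2 of a non-digit, then one or more of a non-digit (captured); then one or more of a non-digit; then zero or more of any character except [78ws].
`re.search` scans for the first position where the pattern succeeds.
The match spans [1:15] → 'ttybbd@_h3y@fj'.
Captured: group 1 = 'ttybbd@_'.

('ttybbd@_',)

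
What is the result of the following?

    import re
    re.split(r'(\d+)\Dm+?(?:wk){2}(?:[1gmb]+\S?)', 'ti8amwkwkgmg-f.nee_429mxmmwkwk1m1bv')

This matches one or more of a digit (captured); then a non-digit, then one or more of the literal 'm' (lazy), then the literal 'wk' repeated 2 times; then one or more of one of [1gmb], then optionally a non-whitespace character (non-capturing group).
`re.split` interleaves the captured-group text with the surrounding fragments.

['ti', '8', 'f.nee_429mxmmwkwk1m1bv']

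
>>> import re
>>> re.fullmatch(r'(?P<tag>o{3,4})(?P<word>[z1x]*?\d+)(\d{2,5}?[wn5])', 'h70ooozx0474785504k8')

None

This matches 3 to 4 of a literal 'o' (captured as 'tag'); then zero or more of one of [z1x] (lazy), then one or more of a digit (captured as 'word'); then 2 to 5 of a digit (lazy), then one of [wn5] (captured).
`re.fullmatch` requires the pattern to consume the entire string.
Here there's no way to consume every character, so the call returns None.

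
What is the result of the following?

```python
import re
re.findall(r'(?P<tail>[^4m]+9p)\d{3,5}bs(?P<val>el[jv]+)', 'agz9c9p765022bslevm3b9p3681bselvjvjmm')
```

This matches one or more of any character except [4m], then the literal '9p' (captured as 'tail'); then 3 to 5 of a digit, then the literal 'bs'; then the literal 'el', then one or more of one of [jv] (captured as 'val').
Walking the string: at [19:35] match '3b9p3681bselvjvj', groups = ('3b9p', 'elvjvj').
`findall` packs the 2 group values into a tuple for every match.

[('3b9p', 'elvjvj')]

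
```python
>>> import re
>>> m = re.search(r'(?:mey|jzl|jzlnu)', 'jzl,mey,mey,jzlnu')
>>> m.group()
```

'jzl'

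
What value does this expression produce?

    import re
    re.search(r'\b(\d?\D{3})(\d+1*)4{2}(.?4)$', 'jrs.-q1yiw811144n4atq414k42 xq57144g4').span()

(27, 37)

The pattern matches a word boundary (`\b`, zero-width); then optionally a digit, then exactly 3 of a non-digit (captured); then one or more of a digit, then zero or more of the literal '1' (captured); then exactly 2 of a literal '4'; then optionally any character, then the literal '4' (captured); then anchored at the end.
`search` walks the string left to right and returns the first match it finds.
The match spans [27:37] → ' xq57144g4'.
Captured: group 1 = ' xq', group 2 = '571', group 3 = 'g4'.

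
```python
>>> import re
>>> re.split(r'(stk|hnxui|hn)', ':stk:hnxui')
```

[':', 'stk', ':', 'hnxui', '']

Branches in `(...|...)` are attempted left-to-right; the first branch that allows the whole pattern to succeed is taken.
The group in the pattern means `split` returns the separators' captures alongside the pieces.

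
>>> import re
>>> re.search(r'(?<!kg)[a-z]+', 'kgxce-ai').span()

(0, 5)

`(?!…)`/`(?<!…)` only lets a position through if the neighbouring text does NOT match; no characters are consumed.
`re.search` scans for the first position where the pattern succeeds.
The match spans [0:5] → 'kgxce'.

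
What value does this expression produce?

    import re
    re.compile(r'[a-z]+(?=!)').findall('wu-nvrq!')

['nvrq']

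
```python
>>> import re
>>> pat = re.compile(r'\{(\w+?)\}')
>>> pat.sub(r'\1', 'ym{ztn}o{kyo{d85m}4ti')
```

Matches: at [2:7] → '{ztn}'; at [12:18] → '{d85m}'.
`\1` in the replacement pulls in group 1's text for each match.

'ymztno{kyod85m4ti'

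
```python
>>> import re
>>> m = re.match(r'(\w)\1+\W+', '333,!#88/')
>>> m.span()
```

`\1` has to match the exact text group 1 already captured.
With `match`, the pattern is implicitly anchored at the beginning.
The match spans [0:6] → '333,!#'.
Captured: group 1 = '3'.

(0, 6)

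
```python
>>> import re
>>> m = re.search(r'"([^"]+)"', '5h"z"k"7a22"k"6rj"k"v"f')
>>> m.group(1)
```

'z'

`re.search` tries every starting position until one works.
The match spans [2:5] → '"z"'.
Captured: group 1 = 'z'.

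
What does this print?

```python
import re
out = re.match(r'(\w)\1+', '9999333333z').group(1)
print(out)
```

After group 1 captures some text, `\1` only succeeds where that same text appears again.
`re.match` won't scan ahead — the pattern has to work from the very first character.
The match spans [0:4] → '9999'.
Captured: group 1 = '9'.

9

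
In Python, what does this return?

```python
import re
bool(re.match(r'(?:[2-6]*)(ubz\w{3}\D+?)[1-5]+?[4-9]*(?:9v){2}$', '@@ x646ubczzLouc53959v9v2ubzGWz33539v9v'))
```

False

This matches zero or more of a character in [2-6] (non-capturing group); then the literal 'ubz', then exactly 3 of a word character, then one or more of a non-digit (lazy) (captured); then one or more of a character in [1-5] (lazy); then zero or more of a character in [4-9], then the literal '9v' repeated 2 times; then anchored at the end.
`match` is anchored at position 0; if the pattern doesn't fit there, it returns None.
Here the string doesn't start with a match, so the call returns None, and `bool(None)` is False.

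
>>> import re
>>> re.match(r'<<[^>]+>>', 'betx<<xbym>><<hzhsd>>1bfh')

`re.match` won't scan ahead — the pattern has to work from the very first character.
Here the string doesn't start with a match, so the call returns None.

None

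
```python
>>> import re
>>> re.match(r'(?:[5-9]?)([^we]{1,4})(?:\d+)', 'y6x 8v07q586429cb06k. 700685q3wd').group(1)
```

'y6x '

Pattern: optionally a character in [5-9] (non-capturing group); then 1 to 4 of any character except [we] (captured); then one or more of a digit (non-capturing group).
`re.match` won't scan ahead — the pattern has to work from the very first character.
The match spans [0:5] → 'y6x 8'.
Captured: group 1 = 'y6x '.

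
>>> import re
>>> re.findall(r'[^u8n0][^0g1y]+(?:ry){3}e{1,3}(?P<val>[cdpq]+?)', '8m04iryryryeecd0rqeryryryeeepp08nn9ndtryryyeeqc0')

['c', 'p']

With the lazy modifier that quantifier settles for the fewest repetitions that let the rest of the pattern succeed (the atoms after it are unaffected and can still be greedy).
With a single group, `findall` returns only what that group captured — 2 items.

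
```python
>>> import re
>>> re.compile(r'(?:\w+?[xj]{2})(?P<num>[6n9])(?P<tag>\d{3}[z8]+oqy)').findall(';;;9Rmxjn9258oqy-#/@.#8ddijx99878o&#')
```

With 2 capturing groups, `findall` returns a 2-tuple per match.

[('n', '9258oqy')]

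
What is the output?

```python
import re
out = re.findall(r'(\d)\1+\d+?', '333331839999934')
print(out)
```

['3', '9']

A backreference is literal: `\1` must see the identical characters the first group matched.
Matches: at [0:6] match '333331', group 1 = '3'; at [8:14] match '999993', group 1 = '9'.
One capturing group, so `findall` returns just the captured substring from each match — 2 in all.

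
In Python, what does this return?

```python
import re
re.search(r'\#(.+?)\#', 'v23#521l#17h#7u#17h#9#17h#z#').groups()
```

('521l',)

A `+?`/`*?`/`{m,n}?` starts at its minimum and grows only as far as needed for what follows to match.
`re.search` tries every starting position until one works.
The match spans [3:9] → '#521l#'.
Captured: group 1 = '521l'.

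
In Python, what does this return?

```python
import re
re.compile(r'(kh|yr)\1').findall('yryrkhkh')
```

['yr', 'kh']

The backreference `\1` re-matches whatever the first group consumed, character for character.
Scanning left to right: at [0:4] match 'yryr', group 1 = 'yr'; at [4:8] match 'khkh', group 1 = 'kh'.
Because there's exactly one group, `findall` drops the full match and keeps group 1 from each hit.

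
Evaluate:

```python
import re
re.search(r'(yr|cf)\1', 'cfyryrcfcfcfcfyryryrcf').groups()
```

The match spans [2:6] → 'yryr'.
Captured: group 1 = 'yr'.

('yr',)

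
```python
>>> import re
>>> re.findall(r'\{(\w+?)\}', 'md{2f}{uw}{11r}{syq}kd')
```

['2f', 'uw', '11r', 'syq']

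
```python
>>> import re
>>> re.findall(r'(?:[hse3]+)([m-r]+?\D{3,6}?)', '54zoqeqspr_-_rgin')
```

['qspr']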